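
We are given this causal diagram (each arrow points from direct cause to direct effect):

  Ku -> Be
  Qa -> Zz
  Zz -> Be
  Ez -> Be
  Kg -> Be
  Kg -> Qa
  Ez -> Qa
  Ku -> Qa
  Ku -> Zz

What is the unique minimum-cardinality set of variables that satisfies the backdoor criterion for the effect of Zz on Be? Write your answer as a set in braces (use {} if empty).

Variables eligible for adjustment (non-descendants of Zz, excluding Zz and Be): {Ez, Kg, Ku, Qa}.
Backdoor paths from Zz to Be:
  P1: Zz <- Ku -> Qa <- Kg -> Be
  P2: Zz <- Ku -> Qa <- Ez -> Be
  P3: Zz <- Ku -> Be
  P4: Zz <- Qa <- Kg -> Be
  P5: Zz <- Qa <- Ku -> Be
  P6: Zz <- Qa <- Ez -> Be
The empty set is not sufficient: P3 (Zz <- Ku -> Be) has no collider blocking it and no conditioned non-collider, so it is open.
Try {Ku, Qa}:
  P1: blocked at fork node Ku ∈ conditioning set.
  P2: blocked at fork node Ku ∈ conditioning set.
  P3: blocked at fork node Ku ∈ conditioning set.
  P4: blocked at chain node Qa ∈ conditioning set.
  P5: blocked at chain node Qa ∈ conditioning set.
  P6: blocked at chain node Qa ∈ conditioning set.
{Ku, Qa} contains no descendant of Zz and blocks every backdoor path.
Every element of {Ku, Qa} is needed (dropping Ku leaves P1 open; dropping Qa leaves P4 open), so no proper subset is valid.
Among all size-2 subsets of the eligible variables, only {Ku, Qa} blocks every backdoor path, so it is the unique smallest valid adjustment set.

{Ku, Qa}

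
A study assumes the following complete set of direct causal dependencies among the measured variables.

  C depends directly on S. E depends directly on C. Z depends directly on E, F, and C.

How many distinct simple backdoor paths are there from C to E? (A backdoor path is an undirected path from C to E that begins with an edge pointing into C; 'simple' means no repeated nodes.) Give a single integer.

A backdoor path from C to E is any simple undirected path whose first edge points into C (i.e. leaves C via a parent).
Parents of C: {S}.
No simple path from any parent of C reaches E without revisiting C, so there are no backdoor paths.

0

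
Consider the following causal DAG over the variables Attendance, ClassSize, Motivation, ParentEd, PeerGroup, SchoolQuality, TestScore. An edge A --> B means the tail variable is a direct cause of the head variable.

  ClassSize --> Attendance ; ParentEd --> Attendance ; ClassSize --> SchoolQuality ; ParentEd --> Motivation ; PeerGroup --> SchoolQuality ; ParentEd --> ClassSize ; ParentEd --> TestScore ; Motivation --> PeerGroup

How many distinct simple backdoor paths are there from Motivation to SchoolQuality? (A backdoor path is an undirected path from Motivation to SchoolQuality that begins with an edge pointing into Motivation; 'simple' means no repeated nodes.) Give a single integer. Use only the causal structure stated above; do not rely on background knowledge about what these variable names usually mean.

A backdoor path from Motivation to SchoolQuality is any simple undirected path whose first edge points into Motivation (i.e. leaves Motivation via a parent).
Parents of Motivation: {ParentEd}.
Enumerating:
  P1: Motivation <- ParentEd -> ClassSize -> SchoolQuality
  P2: Motivation <- ParentEd -> Attendance <- ClassSize -> SchoolQuality
That exhausts the simple backdoor paths. Count: 2.

2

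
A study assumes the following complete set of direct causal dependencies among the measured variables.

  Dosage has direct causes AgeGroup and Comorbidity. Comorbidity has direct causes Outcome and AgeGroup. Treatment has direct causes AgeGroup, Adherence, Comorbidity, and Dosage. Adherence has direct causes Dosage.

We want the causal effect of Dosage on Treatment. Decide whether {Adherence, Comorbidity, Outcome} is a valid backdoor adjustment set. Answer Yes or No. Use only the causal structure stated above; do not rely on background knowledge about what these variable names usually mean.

No

Backdoor paths from Dosage to Treatment (paths whose first edge points into Dosage):
  P1: Dosage <- AgeGroup -> Comorbidity -> Treatment
  P2: Dosage <- AgeGroup -> Treatment
  P3: Dosage <- Comorbidity <- AgeGroup -> Treatment
  P4: Dosage <- Comorbidity -> Treatment
Condition 1 (no descendant of Dosage in the set): FAILS — Adherence is a descendant of Dosage.
Condition 2 (every backdoor path blocked by {Adherence, Comorbidity, Outcome}):
  P1: blocked at chain node Comorbidity ∈ conditioning set.
  P2: open — no interior node is in the conditioning set.
  P3: blocked at chain node Comorbidity ∈ conditioning set.
  P4: blocked at fork node Comorbidity ∈ conditioning set.
{Adherence, Comorbidity, Outcome} does not satisfy the backdoor criterion.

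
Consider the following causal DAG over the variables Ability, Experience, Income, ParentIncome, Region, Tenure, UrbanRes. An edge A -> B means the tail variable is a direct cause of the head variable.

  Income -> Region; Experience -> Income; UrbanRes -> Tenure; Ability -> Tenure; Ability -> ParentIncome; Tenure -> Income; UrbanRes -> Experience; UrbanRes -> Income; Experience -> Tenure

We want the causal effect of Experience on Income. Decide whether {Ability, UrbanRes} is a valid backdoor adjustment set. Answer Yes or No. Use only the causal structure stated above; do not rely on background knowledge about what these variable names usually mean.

Yes

Backdoor paths from Experience to Income (paths whose first edge points into Experience):
  P1: Experience <- UrbanRes -> Tenure -> Income
  P2: Experience <- UrbanRes -> Income
Condition 1 (no descendant of Experience in the set): holds — descendants of Experience are {Income, Region, Tenure}; none are in {Ability, UrbanRes}.
Condition 2 (every backdoor path blocked by {Ability, UrbanRes}):
  P1: blocked at fork node UrbanRes ∈ conditioning set.
  P2: blocked at fork node UrbanRes ∈ conditioning set.
{Ability, UrbanRes} satisfies the backdoor criterion.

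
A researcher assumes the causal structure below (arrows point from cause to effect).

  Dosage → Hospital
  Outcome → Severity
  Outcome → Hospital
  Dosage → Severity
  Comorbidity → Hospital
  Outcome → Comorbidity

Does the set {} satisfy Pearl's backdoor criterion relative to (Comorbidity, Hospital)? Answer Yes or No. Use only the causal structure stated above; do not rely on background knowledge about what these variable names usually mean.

No

Backdoor paths from Comorbidity to Hospital (paths whose first edge points into Comorbidity):
  P1: Comorbidity <- Outcome -> Severity <- Dosage -> Hospital
  P2: Comorbidity <- Outcome -> Hospital
Condition 1 (no descendant of Comorbidity in the set): holds — descendants of Comorbidity are {Hospital}; none are in {}.
Condition 2 (every backdoor path blocked by {}):
  P1: blocked at collider Severity (neither it nor any descendant is in the conditioning set).
  P2: open — no interior node is in the conditioning set.
{} does not satisfy the backdoor criterion.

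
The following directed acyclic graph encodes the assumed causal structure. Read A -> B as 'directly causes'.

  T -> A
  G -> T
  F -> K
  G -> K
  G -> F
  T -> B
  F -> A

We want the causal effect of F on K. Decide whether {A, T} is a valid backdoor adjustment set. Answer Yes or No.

Backdoor paths from F to K (paths whose first edge points into F):
  P1: F <- G -> K
Condition 1 (no descendant of F in the set): FAILS — A is a descendant of F.
Condition 2 (every backdoor path blocked by {A, T}):
  P1: open — no interior node is in the conditioning set.
{A, T} does not satisfy the backdoor criterion.

No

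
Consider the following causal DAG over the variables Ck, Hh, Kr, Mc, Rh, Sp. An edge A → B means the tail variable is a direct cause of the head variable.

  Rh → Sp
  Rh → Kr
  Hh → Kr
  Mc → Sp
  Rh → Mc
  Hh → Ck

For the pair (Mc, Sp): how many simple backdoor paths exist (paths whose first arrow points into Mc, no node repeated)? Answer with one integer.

A backdoor path from Mc to Sp is any simple undirected path whose first edge points into Mc (i.e. leaves Mc via a parent).
Parents of Mc: {Rh}.
Enumerating:
  P1: Mc <- Rh -> Sp
That exhausts the simple backdoor paths. Count: 1.

1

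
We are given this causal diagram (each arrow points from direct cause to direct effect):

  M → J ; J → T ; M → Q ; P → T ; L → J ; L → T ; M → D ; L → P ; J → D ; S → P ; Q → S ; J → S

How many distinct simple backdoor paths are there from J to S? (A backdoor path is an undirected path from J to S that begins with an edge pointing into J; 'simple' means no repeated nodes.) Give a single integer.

A backdoor path from J to S is any simple undirected path whose first edge points into J (i.e. leaves J via a parent).
Parents of J: {L, M}.
Enumerating:
  P1: J <- M -> Q -> S
  P2: J <- L -> P <- S
  P3: J <- L -> T <- P <- S
That exhausts the simple backdoor paths. Count: 3.

3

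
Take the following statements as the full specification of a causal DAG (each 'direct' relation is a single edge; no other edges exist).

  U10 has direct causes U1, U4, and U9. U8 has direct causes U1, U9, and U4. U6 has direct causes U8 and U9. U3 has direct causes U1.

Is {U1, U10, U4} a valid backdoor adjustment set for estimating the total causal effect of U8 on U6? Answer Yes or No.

Backdoor paths from U8 to U6 (paths whose first edge points into U8):
  P1: U8 <- U1 -> U10 <- U9 -> U6
  P2: U8 <- U9 -> U6
  P3: U8 <- U4 -> U10 <- U9 -> U6
Condition 1 (no descendant of U8 in the set): holds — descendants of U8 are {U6}; none are in {U1, U10, U4}.
Condition 2 (every backdoor path blocked by {U1, U10, U4}):
  P1: blocked at fork node U1 ∈ conditioning set.
  P2: open — no interior node is in the conditioning set.
  P3: blocked at fork node U4 ∈ conditioning set.
{U1, U10, U4} does not satisfy the backdoor criterion.

No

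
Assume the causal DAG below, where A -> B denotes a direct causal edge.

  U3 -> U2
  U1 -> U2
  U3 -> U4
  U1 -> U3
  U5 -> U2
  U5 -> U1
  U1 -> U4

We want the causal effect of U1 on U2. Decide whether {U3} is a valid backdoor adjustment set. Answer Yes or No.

No

Backdoor paths from U1 to U2 (paths whose first edge points into U1):
  P1: U1 <- U5 -> U2
Condition 1 (no descendant of U1 in the set): FAILS — U3 is a descendant of U1.
Condition 2 (every backdoor path blocked by {U3}):
  P1: open — no interior node is in the conditioning set.
{U3} does not satisfy the backdoor criterion.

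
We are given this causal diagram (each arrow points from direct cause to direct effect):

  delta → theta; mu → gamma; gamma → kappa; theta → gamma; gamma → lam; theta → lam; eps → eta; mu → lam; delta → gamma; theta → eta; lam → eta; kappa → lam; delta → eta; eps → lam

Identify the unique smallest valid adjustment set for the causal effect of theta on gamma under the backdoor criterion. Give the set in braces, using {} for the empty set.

{delta}

Variables eligible for adjustment (non-descendants of theta, excluding theta and gamma): {delta, eps, mu}.
Backdoor paths from theta to gamma:
  P1: theta <- delta -> gamma
  P2: theta <- delta -> eta <- eps -> lam <- mu -> gamma
  P3: theta <- delta -> eta <- eps -> lam <- gamma
  P4: theta <- delta -> eta <- eps -> lam <- kappa <- gamma
  P5: theta <- delta -> eta <- lam <- mu -> gamma
  P6: theta <- delta -> eta <- lam <- gamma
  P7: theta <- delta -> eta <- lam <- kappa <- gamma
The empty set is not sufficient: P1 (theta <- delta -> gamma) has no collider blocking it and no conditioned non-collider, so it is open.
Try {delta}:
  P1: blocked at fork node delta ∈ conditioning set.
  P2: blocked at fork node delta ∈ conditioning set.
  P3: blocked at fork node delta ∈ conditioning set.
  P4: blocked at fork node delta ∈ conditioning set.
  P5: blocked at fork node delta ∈ conditioning set.
  P6: blocked at fork node delta ∈ conditioning set.
  P7: blocked at fork node delta ∈ conditioning set.
{delta} contains no descendant of theta and blocks every backdoor path.
No other singleton works — e.g. {mu} leaves P1 open — so {delta} is the unique smallest valid adjustment set.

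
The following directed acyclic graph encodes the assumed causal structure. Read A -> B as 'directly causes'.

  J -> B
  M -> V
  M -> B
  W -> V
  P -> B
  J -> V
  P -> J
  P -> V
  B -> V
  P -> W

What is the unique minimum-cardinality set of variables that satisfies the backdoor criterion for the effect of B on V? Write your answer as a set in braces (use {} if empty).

{J, M, P}

Variables eligible for adjustment (non-descendants of B, excluding B and V): {J, M, P, W}.
Backdoor paths from B to V:
  P1: B <- M -> V
  P2: B <- P -> W -> V
  P3: B <- P -> J -> V
  P4: B <- P -> V
  P5: B <- J <- P -> W -> V
  P6: B <- J <- P -> V
  P7: B <- J -> V
The empty set is not sufficient: P1 (B <- M -> V) has no collider blocking it and no conditioned non-collider, so it is open.
Try {J, M, P}:
  P1: blocked at fork node M ∈ conditioning set.
  P2: blocked at fork node P ∈ conditioning set.
  P3: blocked at fork node P ∈ conditioning set.
  P4: blocked at fork node P ∈ conditioning set.
  P5: blocked at chain node J ∈ conditioning set.
  P6: blocked at chain node J ∈ conditioning set.
  P7: blocked at fork node J ∈ conditioning set.
{J, M, P} contains no descendant of B and blocks every backdoor path.
Every element of {J, M, P} is needed (dropping J leaves P7 open; dropping M leaves P1 open; dropping P leaves P2 open), so no proper subset is valid.
Among all size-3 subsets of the eligible variables, only {J, M, P} blocks every backdoor path, so it is the unique smallest valid adjustment set.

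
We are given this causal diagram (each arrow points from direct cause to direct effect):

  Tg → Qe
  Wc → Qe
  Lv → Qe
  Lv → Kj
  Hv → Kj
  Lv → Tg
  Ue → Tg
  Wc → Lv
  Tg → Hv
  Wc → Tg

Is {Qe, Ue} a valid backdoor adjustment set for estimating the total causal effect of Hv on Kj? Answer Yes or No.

Backdoor paths from Hv to Kj (paths whose first edge points into Hv):
  P1: Hv <- Tg <- Wc -> Lv -> Kj
  P2: Hv <- Tg <- Wc -> Qe <- Lv -> Kj
  P3: Hv <- Tg <- Lv -> Kj
  P4: Hv <- Tg -> Qe <- Wc -> Lv -> Kj
  P5: Hv <- Tg -> Qe <- Lv -> Kj
Condition 1 (no descendant of Hv in the set): holds — descendants of Hv are {Kj}; none are in {Qe, Ue}.
Condition 2 (every backdoor path blocked by {Qe, Ue}):
  P1: open — no interior node is in the conditioning set.
  P2: open — collider(s) Qe are conditioned on (or have a conditioned descendant) and no non-collider on the path is in the set.
  P3: open — no interior node is in the conditioning set.
  P4: open — collider(s) Qe are conditioned on (or have a conditioned descendant) and no non-collider on the path is in the set.
  P5: open — collider(s) Qe are conditioned on (or have a conditioned descendant) and no non-collider on the path is in the set.
{Qe, Ue} does not satisfy the backdoor criterion.

No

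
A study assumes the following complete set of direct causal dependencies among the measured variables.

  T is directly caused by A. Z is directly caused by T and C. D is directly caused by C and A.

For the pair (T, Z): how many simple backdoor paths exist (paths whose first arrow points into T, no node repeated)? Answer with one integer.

1

A backdoor path from T to Z is any simple undirected path whose first edge points into T (i.e. leaves T via a parent).
Parents of T: {A}.
Enumerating:
  P1: T <- A -> D <- C -> Z
That exhausts the simple backdoor paths. Count: 1.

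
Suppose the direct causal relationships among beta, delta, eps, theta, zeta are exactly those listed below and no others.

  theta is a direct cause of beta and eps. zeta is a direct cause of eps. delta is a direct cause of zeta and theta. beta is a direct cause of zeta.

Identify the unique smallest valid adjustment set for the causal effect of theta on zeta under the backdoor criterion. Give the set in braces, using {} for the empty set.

{delta}

Variables eligible for adjustment (non-descendants of theta, excluding theta and zeta): {delta}.
Backdoor paths from theta to zeta:
  P1: theta <- delta -> zeta
The empty set is not sufficient: P1 (theta <- delta -> zeta) has no collider blocking it and no conditioned non-collider, so it is open.
Try {delta}:
  P1: blocked at fork node delta ∈ conditioning set.
{delta} contains no descendant of theta and blocks every backdoor path.
{delta} is the unique smallest valid adjustment set.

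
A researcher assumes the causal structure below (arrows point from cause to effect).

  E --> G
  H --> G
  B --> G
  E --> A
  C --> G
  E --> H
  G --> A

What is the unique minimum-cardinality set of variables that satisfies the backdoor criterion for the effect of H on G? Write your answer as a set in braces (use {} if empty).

{E}

Variables eligible for adjustment (non-descendants of H, excluding H and G): {B, C, E}.
Backdoor paths from H to G:
  P1: H <- E -> G
  P2: H <- E -> A <- G
The empty set is not sufficient: P1 (H <- E -> G) has no collider blocking it and no conditioned non-collider, so it is open.
Try {E}:
  P1: blocked at fork node E ∈ conditioning set.
  P2: blocked at fork node E ∈ conditioning set.
{E} contains no descendant of H and blocks every backdoor path.
No other singleton works — e.g. {C} leaves P1 open — so {E} is the unique smallest valid adjustment set.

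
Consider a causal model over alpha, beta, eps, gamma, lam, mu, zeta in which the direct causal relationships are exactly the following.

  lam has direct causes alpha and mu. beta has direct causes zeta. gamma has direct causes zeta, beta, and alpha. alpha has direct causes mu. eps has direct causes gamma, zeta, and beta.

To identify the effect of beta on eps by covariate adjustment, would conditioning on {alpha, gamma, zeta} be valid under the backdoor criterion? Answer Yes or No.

Backdoor paths from beta to eps (paths whose first edge points into beta):
  P1: beta <- zeta -> gamma -> eps
  P2: beta <- zeta -> eps
Condition 1 (no descendant of beta in the set): FAILS — gamma is a descendant of beta.
Condition 2 (every backdoor path blocked by {alpha, gamma, zeta}):
  P1: blocked at fork node zeta ∈ conditioning set.
  P2: blocked at fork node zeta ∈ conditioning set.
{alpha, gamma, zeta} does not satisfy the backdoor criterion.

No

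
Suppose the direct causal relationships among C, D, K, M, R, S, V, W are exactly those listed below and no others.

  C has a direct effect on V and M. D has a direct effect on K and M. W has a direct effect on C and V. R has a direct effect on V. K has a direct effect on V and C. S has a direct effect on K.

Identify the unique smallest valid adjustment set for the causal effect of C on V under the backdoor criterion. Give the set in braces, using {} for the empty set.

{K, W}

Variables eligible for adjustment (non-descendants of C, excluding C and V): {D, K, R, S, W}.
Backdoor paths from C to V:
  P1: C <- W -> V
  P2: C <- K -> V
The empty set is not sufficient: P1 (C <- W -> V) has no collider blocking it and no conditioned non-collider, so it is open.
Try {K, W}:
  P1: blocked at fork node W ∈ conditioning set.
  P2: blocked at fork node K ∈ conditioning set.
{K, W} contains no descendant of C and blocks every backdoor path.
Every element of {K, W} is needed (dropping K leaves P2 open; dropping W leaves P1 open), so no proper subset is valid.
Among all size-2 subsets of the eligible variables, only {K, W} blocks every backdoor path, so it is the unique smallest valid adjustment set.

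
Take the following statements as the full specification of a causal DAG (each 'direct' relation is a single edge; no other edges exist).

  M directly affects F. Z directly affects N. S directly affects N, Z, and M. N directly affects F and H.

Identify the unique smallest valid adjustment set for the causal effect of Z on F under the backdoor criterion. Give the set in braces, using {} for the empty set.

{S}

Variables eligible for adjustment (non-descendants of Z, excluding Z and F): {M, S}.
Backdoor paths from Z to F:
  P1: Z <- S -> M -> F
  P2: Z <- S -> N -> F
The empty set is not sufficient: P1 (Z <- S -> M -> F) has no collider blocking it and no conditioned non-collider, so it is open.
Try {S}:
  P1: blocked at fork node S ∈ conditioning set.
  P2: blocked at fork node S ∈ conditioning set.
{S} contains no descendant of Z and blocks every backdoor path.
No other singleton works — e.g. {M} leaves P2 open — so {S} is the unique smallest valid adjustment set.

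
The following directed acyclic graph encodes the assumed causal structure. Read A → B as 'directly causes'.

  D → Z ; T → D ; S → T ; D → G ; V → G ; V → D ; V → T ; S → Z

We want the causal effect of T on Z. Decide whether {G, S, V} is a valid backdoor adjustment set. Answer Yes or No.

No

Backdoor paths from T to Z (paths whose first edge points into T):
  P1: T <- S -> Z
  P2: T <- V -> D -> Z
  P3: T <- V -> G <- D -> Z
Condition 1 (no descendant of T in the set): FAILS — G is a descendant of T.
Condition 2 (every backdoor path blocked by {G, S, V}):
  P1: blocked at fork node S ∈ conditioning set.
  P2: blocked at fork node V ∈ conditioning set.
  P3: blocked at fork node V ∈ conditioning set.
{G, S, V} does not satisfy the backdoor criterion.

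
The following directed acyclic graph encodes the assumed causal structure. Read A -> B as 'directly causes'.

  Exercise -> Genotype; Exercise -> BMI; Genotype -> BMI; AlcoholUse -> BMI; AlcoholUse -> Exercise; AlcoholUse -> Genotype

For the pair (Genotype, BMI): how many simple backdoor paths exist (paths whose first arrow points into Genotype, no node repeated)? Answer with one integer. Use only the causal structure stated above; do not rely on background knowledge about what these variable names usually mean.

4

A backdoor path from Genotype to BMI is any simple undirected path whose first edge points into Genotype (i.e. leaves Genotype via a parent).
Parents of Genotype: {AlcoholUse, Exercise}.
Enumerating:
  P1: Genotype <- AlcoholUse -> Exercise -> BMI
  P2: Genotype <- AlcoholUse -> BMI
  P3: Genotype <- Exercise <- AlcoholUse -> BMI
  P4: Genotype <- Exercise -> BMI
That exhausts the simple backdoor paths. Count: 4.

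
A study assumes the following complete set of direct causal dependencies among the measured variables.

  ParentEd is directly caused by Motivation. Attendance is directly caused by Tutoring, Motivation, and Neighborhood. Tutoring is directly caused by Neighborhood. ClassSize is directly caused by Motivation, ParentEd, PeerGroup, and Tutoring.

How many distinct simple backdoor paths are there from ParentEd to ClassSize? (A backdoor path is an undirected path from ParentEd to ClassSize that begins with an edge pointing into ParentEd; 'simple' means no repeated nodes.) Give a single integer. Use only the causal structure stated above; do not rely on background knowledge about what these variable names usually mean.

A backdoor path from ParentEd to ClassSize is any simple undirected path whose first edge points into ParentEd (i.e. leaves ParentEd via a parent).
Parents of ParentEd: {Motivation}.
Enumerating:
  P1: ParentEd <- Motivation -> ClassSize
  P2: ParentEd <- Motivation -> Attendance <- Neighborhood -> Tutoring -> ClassSize
  P3: ParentEd <- Motivation -> Attendance <- Tutoring -> ClassSize
That exhausts the simple backdoor paths. Count: 3.

3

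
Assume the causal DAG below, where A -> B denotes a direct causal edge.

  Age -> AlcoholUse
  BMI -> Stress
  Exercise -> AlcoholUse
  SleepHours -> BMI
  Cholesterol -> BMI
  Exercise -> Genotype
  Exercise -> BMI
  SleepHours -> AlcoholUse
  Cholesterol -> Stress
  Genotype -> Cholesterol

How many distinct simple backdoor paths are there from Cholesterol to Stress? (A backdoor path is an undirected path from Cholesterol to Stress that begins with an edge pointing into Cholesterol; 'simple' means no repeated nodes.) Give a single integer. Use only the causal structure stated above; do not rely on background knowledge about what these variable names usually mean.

2

A backdoor path from Cholesterol to Stress is any simple undirected path whose first edge points into Cholesterol (i.e. leaves Cholesterol via a parent).
Parents of Cholesterol: {Genotype}.
Enumerating:
  P1: Cholesterol <- Genotype <- Exercise -> BMI -> Stress
  P2: Cholesterol <- Genotype <- Exercise -> AlcoholUse <- SleepHours -> BMI -> Stress
That exhausts the simple backdoor paths. Count: 2.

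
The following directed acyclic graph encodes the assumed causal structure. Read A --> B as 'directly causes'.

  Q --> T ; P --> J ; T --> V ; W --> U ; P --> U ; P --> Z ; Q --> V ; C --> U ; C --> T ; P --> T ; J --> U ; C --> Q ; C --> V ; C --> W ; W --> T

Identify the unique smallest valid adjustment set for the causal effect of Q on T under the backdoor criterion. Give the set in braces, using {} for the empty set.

{C}

Variables eligible for adjustment (non-descendants of Q, excluding Q and T): {C, J, P, U, W, Z}.
Backdoor paths from Q to T:
  P1: Q <- C -> W -> T
  P2: Q <- C -> W -> U <- P -> T
  P3: Q <- C -> W -> U <- J <- P -> T
  P4: Q <- C -> T
  P5: Q <- C -> V <- T
  P6: Q <- C -> U <- W -> T
  P7: Q <- C -> U <- P -> T
  P8: Q <- C -> U <- J <- P -> T
The empty set is not sufficient: P1 (Q <- C -> W -> T) has no collider blocking it and no conditioned non-collider, so it is open.
Try {C}:
  P1: blocked at fork node C ∈ conditioning set.
  P2: blocked at fork node C ∈ conditioning set.
  P3: blocked at fork node C ∈ conditioning set.
  P4: blocked at fork node C ∈ conditioning set.
  P5: blocked at fork node C ∈ conditioning set.
  P6: blocked at fork node C ∈ conditioning set.
  P7: blocked at fork node C ∈ conditioning set.
  P8: blocked at fork node C ∈ conditioning set.
{C} contains no descendant of Q and blocks every backdoor path.
No other singleton works — e.g. {W} leaves P4 open — so {C} is the unique smallest valid adjustment set.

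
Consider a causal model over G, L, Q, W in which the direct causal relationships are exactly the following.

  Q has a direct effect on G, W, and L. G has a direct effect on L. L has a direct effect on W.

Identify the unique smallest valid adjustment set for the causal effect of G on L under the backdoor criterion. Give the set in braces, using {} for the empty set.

{Q}

Variables eligible for adjustment (non-descendants of G, excluding G and L): {Q}.
Backdoor paths from G to L:
  P1: G <- Q -> L
  P2: G <- Q -> W <- L
The empty set is not sufficient: P1 (G <- Q -> L) has no collider blocking it and no conditioned non-collider, so it is open.
Try {Q}:
  P1: blocked at fork node Q ∈ conditioning set.
  P2: blocked at fork node Q ∈ conditioning set.
{Q} contains no descendant of G and blocks every backdoor path.
{Q} is the unique smallest valid adjustment set.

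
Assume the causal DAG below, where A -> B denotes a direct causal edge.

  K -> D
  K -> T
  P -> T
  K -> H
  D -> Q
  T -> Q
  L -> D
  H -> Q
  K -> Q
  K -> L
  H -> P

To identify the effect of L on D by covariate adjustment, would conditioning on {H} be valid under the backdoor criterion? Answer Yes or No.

Backdoor paths from L to D (paths whose first edge points into L):
  P1: L <- K -> H -> P -> T -> Q <- D
  P2: L <- K -> H -> Q <- D
  P3: L <- K -> D
  P4: L <- K -> T <- P <- H -> Q <- D
  P5: L <- K -> T -> Q <- D
  P6: L <- K -> Q <- D
Condition 1 (no descendant of L in the set): holds — descendants of L are {D, Q}; none are in {H}.
Condition 2 (every backdoor path blocked by {H}):
  P1: blocked at chain node H ∈ conditioning set.
  P2: blocked at chain node H ∈ conditioning set.
  P3: open — no interior node is in the conditioning set.
  P4: blocked at collider T (neither it nor any descendant is in the conditioning set).
  P5: blocked at collider Q (neither it nor any descendant is in the conditioning set).
  P6: blocked at collider Q (neither it nor any descendant is in the conditioning set).
{H} does not satisfy the backdoor criterion.

No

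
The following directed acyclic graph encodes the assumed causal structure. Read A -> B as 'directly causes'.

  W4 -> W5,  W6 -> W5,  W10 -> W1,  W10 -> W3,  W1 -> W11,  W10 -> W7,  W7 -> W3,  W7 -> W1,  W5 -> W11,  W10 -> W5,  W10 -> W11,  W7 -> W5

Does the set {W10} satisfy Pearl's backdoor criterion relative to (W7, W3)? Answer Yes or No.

Backdoor paths from W7 to W3 (paths whose first edge points into W7):
  P1: W7 <- W10 -> W3
Condition 1 (no descendant of W7 in the set): holds — descendants of W7 are {W1, W11, W3, W5}; none are in {W10}.
Condition 2 (every backdoor path blocked by {W10}):
  P1: blocked at fork node W10 ∈ conditioning set.
{W10} satisfies the backdoor criterion.

Yes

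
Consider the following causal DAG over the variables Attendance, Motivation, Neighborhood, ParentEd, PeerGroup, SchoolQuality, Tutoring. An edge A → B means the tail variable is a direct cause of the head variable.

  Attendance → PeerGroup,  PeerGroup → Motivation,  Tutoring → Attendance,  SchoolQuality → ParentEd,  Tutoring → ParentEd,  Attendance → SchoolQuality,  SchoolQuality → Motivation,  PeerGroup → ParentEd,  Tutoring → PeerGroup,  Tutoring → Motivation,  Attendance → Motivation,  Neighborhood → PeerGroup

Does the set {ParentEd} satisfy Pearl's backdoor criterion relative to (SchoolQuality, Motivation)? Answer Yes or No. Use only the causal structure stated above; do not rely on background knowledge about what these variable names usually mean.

Backdoor paths from SchoolQuality to Motivation (paths whose first edge points into SchoolQuality):
  P1: SchoolQuality <- Attendance <- Tutoring -> PeerGroup -> Motivation
  P2: SchoolQuality <- Attendance <- Tutoring -> ParentEd <- PeerGroup -> Motivation
  P3: SchoolQuality <- Attendance <- Tutoring -> Motivation
  P4: SchoolQuality <- Attendance -> PeerGroup <- Tutoring -> Motivation
  P5: SchoolQuality <- Attendance -> PeerGroup -> ParentEd <- Tutoring -> Motivation
  P6: SchoolQuality <- Attendance -> PeerGroup -> Motivation
  P7: SchoolQuality <- Attendance -> Motivation
Condition 1 (no descendant of SchoolQuality in the set): FAILS — ParentEd is a descendant of SchoolQuality.
Condition 2 (every backdoor path blocked by {ParentEd}):
  P1: open — no interior node is in the conditioning set.
  P2: open — collider(s) ParentEd are conditioned on (or have a conditioned descendant) and no non-collider on the path is in the set.
  P3: open — no interior node is in the conditioning set.
  P4: open — collider(s) PeerGroup are conditioned on (or have a conditioned descendant) and no non-collider on the path is in the set.
  P5: open — collider(s) ParentEd are conditioned on (or have a conditioned descendant) and no non-collider on the path is in the set.
  P6: open — no interior node is in the conditioning set.
  P7: open — no interior node is in the conditioning set.
{ParentEd} does not satisfy the backdoor criterion.

No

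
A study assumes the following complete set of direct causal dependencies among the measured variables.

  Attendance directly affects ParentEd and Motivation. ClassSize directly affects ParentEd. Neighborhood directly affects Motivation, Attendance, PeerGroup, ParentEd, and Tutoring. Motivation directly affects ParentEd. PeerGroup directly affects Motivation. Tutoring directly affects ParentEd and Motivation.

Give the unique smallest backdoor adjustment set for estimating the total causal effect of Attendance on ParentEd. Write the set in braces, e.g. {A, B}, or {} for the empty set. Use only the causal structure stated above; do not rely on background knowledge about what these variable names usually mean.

{Neighborhood}

Variables eligible for adjustment (non-descendants of Attendance, excluding Attendance and ParentEd): {ClassSize, Neighborhood, PeerGroup, Tutoring}.
Backdoor paths from Attendance to ParentEd:
  P1: Attendance <- Neighborhood -> Tutoring -> Motivation -> ParentEd
  P2: Attendance <- Neighborhood -> Tutoring -> ParentEd
  P3: Attendance <- Neighborhood -> PeerGroup -> Motivation <- Tutoring -> ParentEd
  P4: Attendance <- Neighborhood -> PeerGroup -> Motivation -> ParentEd
  P5: Attendance <- Neighborhood -> Motivation <- Tutoring -> ParentEd
  P6: Attendance <- Neighborhood -> Motivation -> ParentEd
  P7: Attendance <- Neighborhood -> ParentEd
The empty set is not sufficient: P1 (Attendance <- Neighborhood -> Tutoring -> Motivation -> ParentEd) has no collider blocking it and no conditioned non-collider, so it is open.
Try {Neighborhood}:
  P1: blocked at fork node Neighborhood ∈ conditioning set.
  P2: blocked at fork node Neighborhood ∈ conditioning set.
  P3: blocked at fork node Neighborhood ∈ conditioning set.
  P4: blocked at fork node Neighborhood ∈ conditioning set.
  P5: blocked at fork node Neighborhood ∈ conditioning set.
  P6: blocked at fork node Neighborhood ∈ conditioning set.
  P7: blocked at fork node Neighborhood ∈ conditioning set.
{Neighborhood} contains no descendant of Attendance and blocks every backdoor path.
No other singleton works — e.g. {Tutoring} leaves P4 open — so {Neighborhood} is the unique smallest valid adjustment set.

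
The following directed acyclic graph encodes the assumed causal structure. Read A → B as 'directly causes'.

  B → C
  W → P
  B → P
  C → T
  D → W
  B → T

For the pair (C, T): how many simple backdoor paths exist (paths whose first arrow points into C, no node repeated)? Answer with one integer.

A backdoor path from C to T is any simple undirected path whose first edge points into C (i.e. leaves C via a parent).
Parents of C: {B}.
Enumerating:
  P1: C <- B -> T
That exhausts the simple backdoor paths. Count: 1.

1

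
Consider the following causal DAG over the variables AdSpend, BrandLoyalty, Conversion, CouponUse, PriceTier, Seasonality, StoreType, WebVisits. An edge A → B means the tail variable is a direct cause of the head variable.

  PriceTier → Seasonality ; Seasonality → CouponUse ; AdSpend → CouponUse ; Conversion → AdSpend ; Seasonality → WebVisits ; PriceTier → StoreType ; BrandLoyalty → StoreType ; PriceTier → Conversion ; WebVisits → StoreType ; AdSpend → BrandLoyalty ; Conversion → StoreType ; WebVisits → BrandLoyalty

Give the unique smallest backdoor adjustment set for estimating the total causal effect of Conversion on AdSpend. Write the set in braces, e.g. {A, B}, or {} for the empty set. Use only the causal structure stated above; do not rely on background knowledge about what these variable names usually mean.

Variables eligible for adjustment (non-descendants of Conversion, excluding Conversion and AdSpend): {PriceTier, Seasonality, WebVisits}.
Backdoor paths from Conversion to AdSpend:
  P1: Conversion <- PriceTier -> Seasonality -> CouponUse <- AdSpend
  P2: Conversion <- PriceTier -> Seasonality -> WebVisits -> BrandLoyalty <- AdSpend
  P3: Conversion <- PriceTier -> Seasonality -> WebVisits -> StoreType <- BrandLoyalty <- AdSpend
  P4: Conversion <- PriceTier -> StoreType <- WebVisits <- Seasonality -> CouponUse <- AdSpend
  P5: Conversion <- PriceTier -> StoreType <- WebVisits -> BrandLoyalty <- AdSpend
  P6: Conversion <- PriceTier -> StoreType <- BrandLoyalty <- AdSpend
  P7: Conversion <- PriceTier -> StoreType <- BrandLoyalty <- WebVisits <- Seasonality -> CouponUse <- AdSpend
Each backdoor path contains an unconditioned collider, so every path is already blocked with the empty conditioning set:
  P1: blocked at collider CouponUse (neither it nor any descendant is in the conditioning set).
  P2: blocked at collider BrandLoyalty (neither it nor any descendant is in the conditioning set).
  P3: blocked at collider StoreType (neither it nor any descendant is in the conditioning set).
  P4: blocked at collider StoreType (neither it nor any descendant is in the conditioning set).
  P5: blocked at collider StoreType (neither it nor any descendant is in the conditioning set).
  P6: blocked at collider StoreType (neither it nor any descendant is in the conditioning set).
  P7: blocked at collider StoreType (neither it nor any descendant is in the conditioning set).
The empty set is therefore the unique smallest valid set.

{}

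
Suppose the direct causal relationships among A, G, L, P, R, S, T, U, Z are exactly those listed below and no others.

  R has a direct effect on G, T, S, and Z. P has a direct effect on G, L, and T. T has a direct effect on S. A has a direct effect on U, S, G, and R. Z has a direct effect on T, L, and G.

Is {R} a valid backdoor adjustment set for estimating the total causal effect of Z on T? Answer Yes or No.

Backdoor paths from Z to T (paths whose first edge points into Z):
  P1: Z <- R <- A -> S <- T
  P2: Z <- R <- A -> G <- P -> T
  P3: Z <- R -> T
  P4: Z <- R -> S <- A -> G <- P -> T
  P5: Z <- R -> S <- T
  P6: Z <- R -> G <- P -> T
  P7: Z <- R -> G <- A -> S <- T
Condition 1 (no descendant of Z in the set): holds — descendants of Z are {G, L, S, T}; none are in {R}.
Condition 2 (every backdoor path blocked by {R}):
  P1: blocked at chain node R ∈ conditioning set.
  P2: blocked at chain node R ∈ conditioning set.
  P3: blocked at fork node R ∈ conditioning set.
  P4: blocked at fork node R ∈ conditioning set.
  P5: blocked at fork node R ∈ conditioning set.
  P6: blocked at fork node R ∈ conditioning set.
  P7: blocked at fork node R ∈ conditioning set.
{R} satisfies the backdoor criterion.

Yes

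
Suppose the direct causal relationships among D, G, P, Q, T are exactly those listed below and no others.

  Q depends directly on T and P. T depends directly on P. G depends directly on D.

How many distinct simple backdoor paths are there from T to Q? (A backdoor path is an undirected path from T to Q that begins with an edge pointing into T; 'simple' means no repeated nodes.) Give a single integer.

1

A backdoor path from T to Q is any simple undirected path whose first edge points into T (i.e. leaves T via a parent).
Parents of T: {P}.
Enumerating:
  P1: T <- P -> Q
That exhausts the simple backdoor paths. Count: 1.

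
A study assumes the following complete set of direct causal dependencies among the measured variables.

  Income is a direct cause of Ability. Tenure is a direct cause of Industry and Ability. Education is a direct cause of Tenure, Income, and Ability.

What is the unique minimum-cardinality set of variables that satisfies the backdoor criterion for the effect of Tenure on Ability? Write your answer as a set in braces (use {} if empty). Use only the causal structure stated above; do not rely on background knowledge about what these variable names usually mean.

Variables eligible for adjustment (non-descendants of Tenure, excluding Tenure and Ability): {Education, Income}.
Backdoor paths from Tenure to Ability:
  P1: Tenure <- Education -> Income -> Ability
  P2: Tenure <- Education -> Ability
The empty set is not sufficient: P1 (Tenure <- Education -> Income -> Ability) has no collider blocking it and no conditioned non-collider, so it is open.
Try {Education}:
  P1: blocked at fork node Education ∈ conditioning set.
  P2: blocked at fork node Education ∈ conditioning set.
{Education} contains no descendant of Tenure and blocks every backdoor path.
No other singleton works — e.g. {Income} leaves P2 open — so {Education} is the unique smallest valid adjustment set.

{Education}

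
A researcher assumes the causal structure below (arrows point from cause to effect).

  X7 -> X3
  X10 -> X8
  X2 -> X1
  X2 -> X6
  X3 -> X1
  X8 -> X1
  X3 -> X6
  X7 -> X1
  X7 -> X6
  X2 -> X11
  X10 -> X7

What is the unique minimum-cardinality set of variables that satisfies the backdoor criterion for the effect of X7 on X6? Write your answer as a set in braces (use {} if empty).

Variables eligible for adjustment (non-descendants of X7, excluding X7 and X6): {X10, X11, X2, X8}.
Backdoor paths from X7 to X6:
  P1: X7 <- X10 -> X8 -> X1 <- X2 -> X6
  P2: X7 <- X10 -> X8 -> X1 <- X3 -> X6
Each backdoor path contains an unconditioned collider, so every path is already blocked with the empty conditioning set:
  P1: blocked at collider X1 (neither it nor any descendant is in the conditioning set).
  P2: blocked at collider X1 (neither it nor any descendant is in the conditioning set).
The empty set is therefore the unique smallest valid set.

{}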